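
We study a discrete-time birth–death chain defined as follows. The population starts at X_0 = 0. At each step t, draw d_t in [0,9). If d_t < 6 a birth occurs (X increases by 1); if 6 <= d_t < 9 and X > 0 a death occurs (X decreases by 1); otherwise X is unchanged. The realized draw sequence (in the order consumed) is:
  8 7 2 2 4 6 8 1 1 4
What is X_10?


t=0: X=0, d=8 → hold, X_1=0
t=1: X=0, d=7 → hold, X_2=0
t=2: X=0, d=2 → birth, X_3=1
t=3: X=1, d=2 → birth, X_4=2
t=4: X=2, d=4 → birth, X_5=3
t=5: X=3, d=6 → death, X_6=2
t=6: X=2, d=8 → death, X_7=1
t=7: X=1, d=1 → birth, X_8=2
t=8: X=2, d=1 → birth, X_9=3
t=9: X=3, d=4 → birth, X_10=4

4


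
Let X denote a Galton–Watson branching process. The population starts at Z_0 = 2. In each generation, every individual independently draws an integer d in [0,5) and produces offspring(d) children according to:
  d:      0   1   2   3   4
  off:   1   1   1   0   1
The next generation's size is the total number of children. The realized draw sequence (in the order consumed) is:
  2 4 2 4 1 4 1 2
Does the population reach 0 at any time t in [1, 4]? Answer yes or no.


no

gen 0: Z_0=2, draws=[2, 4], offspring=[1, 1], Z_1=2
gen 1: Z_1=2, draws=[2, 4], offspring=[1, 1], Z_2=2
gen 2: Z_2=2, draws=[1, 4], offspring=[1, 1], Z_3=2
gen 3: Z_3=2, draws=[1, 2], offspring=[1, 1], Z_4=2


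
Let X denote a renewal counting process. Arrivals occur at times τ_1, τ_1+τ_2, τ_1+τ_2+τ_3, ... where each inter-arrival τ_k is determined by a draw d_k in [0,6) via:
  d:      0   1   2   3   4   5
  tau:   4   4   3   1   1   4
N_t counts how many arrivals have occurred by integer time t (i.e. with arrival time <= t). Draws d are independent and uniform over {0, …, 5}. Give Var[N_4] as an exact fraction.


Inter-arrival values over d=0..5: [4, 4, 3, 1, 1, 4]
Each d has probability 1/6, so the pmf of τ is: f(1) = 1/3, f(3) = 1/6, f(4) = 1/2
Let p_n(j) = P(N_n = j), with p_0 = [1]. Condition on τ_1: p_n(0) = P(τ > n), and for j >= 1, p_n(j) = Σ_{k<=n} f(k)·p_{n−k}(j−1)
p_1 = [2/3, 1/3]  (j = 0..1)
p_2 = [2/3, 2/9, 1/9]  (j = 0..2)
p_3 = [1/2, 7/18, 2/27, 1/27]  (j = 0..3)
p_4 = [0, 7/9, 5/27, 2/81, 1/81]  (j = 0..4)
E[N_4] = Σ j·p_4(j) = 103/81;  E[N_4²] = Σ j²·p_4(j) = 157/81
Var[N_4] = 157/81 − (103/81)² = 2108/6561

2108/6561


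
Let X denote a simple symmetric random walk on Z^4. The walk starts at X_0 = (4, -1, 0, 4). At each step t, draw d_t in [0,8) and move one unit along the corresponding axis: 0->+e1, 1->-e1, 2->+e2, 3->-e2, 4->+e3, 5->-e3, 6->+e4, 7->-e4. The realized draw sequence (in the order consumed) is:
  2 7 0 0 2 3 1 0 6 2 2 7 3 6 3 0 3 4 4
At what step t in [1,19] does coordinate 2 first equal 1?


5

t=0: X=(4, -1, 0, 4), d=2 → +e2, X_1=(4, 0, 0, 4)
t=1: X=(4, 0, 0, 4), d=7 → -e4, X_2=(4, 0, 0, 3)
t=2: X=(4, 0, 0, 3), d=0 → +e1, X_3=(5, 0, 0, 3)
t=3: X=(5, 0, 0, 3), d=0 → +e1, X_4=(6, 0, 0, 3)
t=4: X=(6, 0, 0, 3), d=2 → +e2, X_5=(6, 1, 0, 3)
t=5: X=(6, 1, 0, 3), d=3 → -e2, X_6=(6, 0, 0, 3)
t=6: X=(6, 0, 0, 3), d=1 → -e1, X_7=(5, 0, 0, 3)
t=7: X=(5, 0, 0, 3), d=0 → +e1, X_8=(6, 0, 0, 3)
t=8: X=(6, 0, 0, 3), d=6 → +e4, X_9=(6, 0, 0, 4)
t=9: X=(6, 0, 0, 4), d=2 → +e2, X_10=(6, 1, 0, 4)
t=10: X=(6, 1, 0, 4), d=2 → +e2, X_11=(6, 2, 0, 4)
t=11: X=(6, 2, 0, 4), d=7 → -e4, X_12=(6, 2, 0, 3)
t=12: X=(6, 2, 0, 3), d=3 → -e2, X_13=(6, 1, 0, 3)
t=13: X=(6, 1, 0, 3), d=6 → +e4, X_14=(6, 1, 0, 4)
t=14: X=(6, 1, 0, 4), d=3 → -e2, X_15=(6, 0, 0, 4)
t=15: X=(6, 0, 0, 4), d=0 → +e1, X_16=(7, 0, 0, 4)
t=16: X=(7, 0, 0, 4), d=3 → -e2, X_17=(7, -1, 0, 4)
t=17: X=(7, -1, 0, 4), d=4 → +e3, X_18=(7, -1, 1, 4)
t=18: X=(7, -1, 1, 4), d=4 → +e3, X_19=(7, -1, 2, 4)


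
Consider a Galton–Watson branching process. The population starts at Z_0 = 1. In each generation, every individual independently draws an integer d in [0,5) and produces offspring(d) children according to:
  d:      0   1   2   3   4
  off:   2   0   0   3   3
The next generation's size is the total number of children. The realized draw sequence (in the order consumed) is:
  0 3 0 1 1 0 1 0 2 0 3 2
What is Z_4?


gen 0: Z_0=1, draws=[0], offspring=[2], Z_1=2
gen 1: Z_1=2, draws=[3, 0], offspring=[3, 2], Z_2=5
gen 2: Z_2=5, draws=[1, 1, 0, 1, 0], offspring=[0, 0, 2, 0, 2], Z_3=4
gen 3: Z_3=4, draws=[2, 0, 3, 2], offspring=[0, 2, 3, 0], Z_4=5

5


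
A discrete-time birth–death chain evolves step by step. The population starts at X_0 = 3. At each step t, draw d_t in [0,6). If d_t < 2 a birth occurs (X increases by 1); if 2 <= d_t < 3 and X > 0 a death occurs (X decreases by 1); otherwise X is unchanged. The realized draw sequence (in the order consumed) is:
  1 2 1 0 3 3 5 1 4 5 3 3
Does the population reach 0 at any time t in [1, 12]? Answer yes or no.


no

t=0: X=3, d=1 → birth, X_1=4
t=1: X=4, d=2 → death, X_2=3
t=2: X=3, d=1 → birth, X_3=4
t=3: X=4, d=0 → birth, X_4=5
t=4: X=5, d=3 → hold, X_5=5
t=5: X=5, d=3 → hold, X_6=5
t=6: X=5, d=5 → hold, X_7=5
t=7: X=5, d=1 → birth, X_8=6
t=8: X=6, d=4 → hold, X_9=6
t=9: X=6, d=5 → hold, X_10=6
t=10: X=6, d=3 → hold, X_11=6
t=11: X=6, d=3 → hold, X_12=6


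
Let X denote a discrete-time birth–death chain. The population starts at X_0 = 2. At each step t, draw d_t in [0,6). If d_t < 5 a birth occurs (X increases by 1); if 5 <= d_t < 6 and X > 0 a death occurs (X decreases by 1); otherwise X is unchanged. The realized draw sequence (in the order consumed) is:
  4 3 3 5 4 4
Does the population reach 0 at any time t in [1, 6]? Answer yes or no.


no

t=0: X=2, d=4 → birth, X_1=3
t=1: X=3, d=3 → birth, X_2=4
t=2: X=4, d=3 → birth, X_3=5
t=3: X=5, d=5 → death, X_4=4
t=4: X=4, d=4 → birth, X_5=5
t=5: X=5, d=4 → birth, X_6=6


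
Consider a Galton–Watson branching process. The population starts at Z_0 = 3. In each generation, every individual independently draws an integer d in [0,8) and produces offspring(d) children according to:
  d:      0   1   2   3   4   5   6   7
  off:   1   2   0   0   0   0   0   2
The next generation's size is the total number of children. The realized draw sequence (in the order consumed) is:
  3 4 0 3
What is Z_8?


gen 0: Z_0=3, draws=[3, 4, 0], offspring=[0, 0, 1], Z_1=1
gen 1: Z_1=1, draws=[3], offspring=[0], Z_2=0
gen 2: Z_2=0, draws=[], offspring=[], Z_3=0
gen 3: Z_3=0, draws=[], offspring=[], Z_4=0
gen 4: Z_4=0, draws=[], offspring=[], Z_5=0
gen 5: Z_5=0, draws=[], offspring=[], Z_6=0
gen 6: Z_6=0, draws=[], offspring=[], Z_7=0
gen 7: Z_7=0, draws=[], offspring=[], Z_8=0

0


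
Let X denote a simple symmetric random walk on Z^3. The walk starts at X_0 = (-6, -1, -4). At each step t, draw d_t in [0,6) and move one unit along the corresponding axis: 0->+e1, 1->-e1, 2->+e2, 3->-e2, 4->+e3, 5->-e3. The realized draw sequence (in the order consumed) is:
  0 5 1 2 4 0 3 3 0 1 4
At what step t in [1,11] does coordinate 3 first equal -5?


t=0: X=(-6, -1, -4), d=0 → +e1, X_1=(-5, -1, -4)
t=1: X=(-5, -1, -4), d=5 → -e3, X_2=(-5, -1, -5)
t=2: X=(-5, -1, -5), d=1 → -e1, X_3=(-6, -1, -5)
t=3: X=(-6, -1, -5), d=2 → +e2, X_4=(-6, 0, -5)
t=4: X=(-6, 0, -5), d=4 → +e3, X_5=(-6, 0, -4)
t=5: X=(-6, 0, -4), d=0 → +e1, X_6=(-5, 0, -4)
t=6: X=(-5, 0, -4), d=3 → -e2, X_7=(-5, -1, -4)
t=7: X=(-5, -1, -4), d=3 → -e2, X_8=(-5, -2, -4)
t=8: X=(-5, -2, -4), d=0 → +e1, X_9=(-4, -2, -4)
t=9: X=(-4, -2, -4), d=1 → -e1, X_10=(-5, -2, -4)
t=10: X=(-5, -2, -4), d=4 → +e3, X_11=(-5, -2, -3)

2


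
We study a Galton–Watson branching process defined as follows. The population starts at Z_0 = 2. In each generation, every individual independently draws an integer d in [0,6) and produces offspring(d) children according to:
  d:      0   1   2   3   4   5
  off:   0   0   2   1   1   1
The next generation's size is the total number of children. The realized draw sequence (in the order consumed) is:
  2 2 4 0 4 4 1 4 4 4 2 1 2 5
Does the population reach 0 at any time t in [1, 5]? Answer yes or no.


gen 0: Z_0=2, draws=[2, 2], offspring=[2, 2], Z_1=4
gen 1: Z_1=4, draws=[4, 0, 4, 4], offspring=[1, 0, 1, 1], Z_2=3
gen 2: Z_2=3, draws=[1, 4, 4], offspring=[0, 1, 1], Z_3=2
gen 3: Z_3=2, draws=[4, 2], offspring=[1, 2], Z_4=3
gen 4: Z_4=3, draws=[1, 2, 5], offspring=[0, 2, 1], Z_5=3

no


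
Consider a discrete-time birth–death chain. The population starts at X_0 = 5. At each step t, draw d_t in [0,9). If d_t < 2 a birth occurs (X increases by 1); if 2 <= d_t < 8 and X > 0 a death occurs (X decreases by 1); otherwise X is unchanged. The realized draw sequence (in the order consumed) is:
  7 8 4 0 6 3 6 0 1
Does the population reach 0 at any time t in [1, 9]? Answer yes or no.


no

t=0: X=5, d=7 → death, X_1=4
t=1: X=4, d=8 → hold, X_2=4
t=2: X=4, d=4 → death, X_3=3
t=3: X=3, d=0 → birth, X_4=4
t=4: X=4, d=6 → death, X_5=3
t=5: X=3, d=3 → death, X_6=2
t=6: X=2, d=6 → death, X_7=1
t=7: X=1, d=0 → birth, X_8=2
t=8: X=2, d=1 → birth, X_9=3


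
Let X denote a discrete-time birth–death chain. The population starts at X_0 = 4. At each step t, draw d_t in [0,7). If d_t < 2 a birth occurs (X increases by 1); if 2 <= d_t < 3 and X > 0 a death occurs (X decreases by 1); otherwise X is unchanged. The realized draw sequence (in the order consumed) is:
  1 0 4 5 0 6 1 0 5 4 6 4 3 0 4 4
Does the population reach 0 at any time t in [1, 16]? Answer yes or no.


t=0: X=4, d=1 → birth, X_1=5
t=1: X=5, d=0 → birth, X_2=6
t=2: X=6, d=4 → hold, X_3=6
t=3: X=6, d=5 → hold, X_4=6
t=4: X=6, d=0 → birth, X_5=7
t=5: X=7, d=6 → hold, X_6=7
t=6: X=7, d=1 → birth, X_7=8
t=7: X=8, d=0 → birth, X_8=9
t=8: X=9, d=5 → hold, X_9=9
t=9: X=9, d=4 → hold, X_10=9
t=10: X=9, d=6 → hold, X_11=9
t=11: X=9, d=4 → hold, X_12=9
t=12: X=9, d=3 → hold, X_13=9
t=13: X=9, d=0 → birth, X_14=10
t=14: X=10, d=4 → hold, X_15=10
t=15: X=10, d=4 → hold, X_16=10

no


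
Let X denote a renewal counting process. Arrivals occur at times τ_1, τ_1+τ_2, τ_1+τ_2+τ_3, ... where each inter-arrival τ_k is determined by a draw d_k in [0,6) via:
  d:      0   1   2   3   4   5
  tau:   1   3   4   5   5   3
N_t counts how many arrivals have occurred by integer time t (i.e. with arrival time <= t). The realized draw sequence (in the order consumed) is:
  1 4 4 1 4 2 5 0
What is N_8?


draw d_1=1: τ_1=3, arrival time A_1=3
draw d_2=4: τ_2=5, arrival time A_2=8
draw d_3=4: τ_3=5, arrival time A_3=13
draw d_4=1: τ_4=3, arrival time A_4=16
draw d_5=4: τ_5=5, arrival time A_5=21
draw d_6=2: τ_6=4, arrival time A_6=25
draw d_7=5: τ_7=3, arrival time A_7=28
draw d_8=0: τ_8=1, arrival time A_8=29
N_t over t=0..8: 0:0 1:0 2:0 3:1 4:1 5:1 6:1 7:1 8:2

2


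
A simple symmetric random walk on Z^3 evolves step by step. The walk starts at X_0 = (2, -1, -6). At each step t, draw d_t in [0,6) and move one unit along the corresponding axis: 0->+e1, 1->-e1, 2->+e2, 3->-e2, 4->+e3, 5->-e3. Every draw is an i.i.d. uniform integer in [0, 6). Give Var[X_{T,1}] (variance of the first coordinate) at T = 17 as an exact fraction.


Outcome values over d=0..5: [1, -1, 0, 0, 0, 0]
Σy = 0, Σy² = 2, M = 6
μ = 0/6 = 0,  σ² = 2/6 − (0)² = 1/3
Independent increments: Var[X_17] = 17·σ² = 17·(1/3) = 17/3

17/3


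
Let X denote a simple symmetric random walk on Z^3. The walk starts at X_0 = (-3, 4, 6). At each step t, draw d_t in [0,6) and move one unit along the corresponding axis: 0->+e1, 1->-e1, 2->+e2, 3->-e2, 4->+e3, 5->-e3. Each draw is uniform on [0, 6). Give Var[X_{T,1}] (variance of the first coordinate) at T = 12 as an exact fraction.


4

Outcome values over d=0..5: [1, -1, 0, 0, 0, 0]
Σy = 0, Σy² = 2, M = 6
μ = 0/6 = 0,  σ² = 2/6 − (0)² = 1/3
Independent increments: Var[X_12] = 12·σ² = 12·(1/3) = 4


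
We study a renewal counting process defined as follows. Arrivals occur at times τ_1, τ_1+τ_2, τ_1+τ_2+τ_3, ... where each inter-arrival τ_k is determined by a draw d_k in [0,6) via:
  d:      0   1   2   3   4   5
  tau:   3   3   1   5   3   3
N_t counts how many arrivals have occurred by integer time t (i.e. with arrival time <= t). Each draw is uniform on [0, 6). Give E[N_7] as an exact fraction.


Inter-arrival values over d=0..5: [3, 3, 1, 5, 3, 3]
Each d has probability 1/6, so the pmf of τ is: f(1) = 1/6, f(3) = 2/3, f(5) = 1/6
Renewal equation for m(n) = E[N_n]: condition on τ_1 = k (if k <= n, one arrival plus a fresh copy on the remaining n−k steps): m(n) = F(n) + Σ_{k<=n} f(k)·m(n−k), where F(n) = P(τ <= n) and m(0) = 0
m(1) = F(1) = 1/6
m(2) = F(2) + f(1)·m(1) = 1/6 + 1/6·1/6 = 7/36
m(3) = F(3) + f(1)·m(2) = 5/6 + 1/6·7/36 = 187/216
m(4) = F(4) + f(1)·m(3) + f(3)·m(1) = 5/6 + 1/6·187/216 + 2/3·1/6 = 1411/1296
m(5) = F(5) + f(1)·m(4) + f(3)·m(2) = 1 + 1/6·1411/1296 + 2/3·7/36 = 10195/7776
m(6) = F(6) + f(1)·m(5) + f(3)·m(3) + f(5)·m(1) = 1 + 1/6·10195/7776 + 2/3·187/216 + 1/6·1/6 = 85075/46656
m(7) = F(7) + f(1)·m(6) + f(3)·m(4) + f(5)·m(2) = 1 + 1/6·85075/46656 + 2/3·1411/1296 + 1/6·7/36 = 577267/279936
E[N_7] = m(7) = 577267/279936

577267/279936


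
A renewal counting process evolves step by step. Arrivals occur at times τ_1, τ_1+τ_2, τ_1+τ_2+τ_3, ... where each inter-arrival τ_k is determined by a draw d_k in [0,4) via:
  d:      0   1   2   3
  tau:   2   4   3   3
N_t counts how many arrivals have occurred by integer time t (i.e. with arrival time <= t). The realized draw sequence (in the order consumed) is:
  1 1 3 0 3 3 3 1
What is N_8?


2

draw d_1=1: τ_1=4, arrival time A_1=4
draw d_2=1: τ_2=4, arrival time A_2=8
draw d_3=3: τ_3=3, arrival time A_3=11
draw d_4=0: τ_4=2, arrival time A_4=13
draw d_5=3: τ_5=3, arrival time A_5=16
draw d_6=3: τ_6=3, arrival time A_6=19
draw d_7=3: τ_7=3, arrival time A_7=22
draw d_8=1: τ_8=4, arrival time A_8=26
N_t over t=0..8: 0:0 1:0 2:0 3:0 4:1 5:1 6:1 7:1 8:2


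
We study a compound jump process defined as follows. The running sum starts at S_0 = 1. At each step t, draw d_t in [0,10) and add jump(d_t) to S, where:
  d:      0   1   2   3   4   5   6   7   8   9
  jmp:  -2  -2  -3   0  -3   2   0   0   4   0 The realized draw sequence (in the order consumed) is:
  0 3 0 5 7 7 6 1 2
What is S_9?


-6

t=0: S=1, d=0, jump=-2, S_1=-1
t=1: S=-1, d=3, jump=0, S_2=-1
t=2: S=-1, d=0, jump=-2, S_3=-3
t=3: S=-3, d=5, jump=2, S_4=-1
t=4: S=-1, d=7, jump=0, S_5=-1
t=5: S=-1, d=7, jump=0, S_6=-1
t=6: S=-1, d=6, jump=0, S_7=-1
t=7: S=-1, d=1, jump=-2, S_8=-3
t=8: S=-3, d=2, jump=-3, S_9=-6


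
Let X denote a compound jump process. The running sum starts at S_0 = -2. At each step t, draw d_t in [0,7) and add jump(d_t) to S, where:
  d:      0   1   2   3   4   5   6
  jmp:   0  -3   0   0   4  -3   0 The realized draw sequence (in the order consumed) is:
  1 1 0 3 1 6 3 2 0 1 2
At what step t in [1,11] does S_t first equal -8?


2

t=0: S=-2, d=1, jump=-3, S_1=-5
t=1: S=-5, d=1, jump=-3, S_2=-8
t=2: S=-8, d=0, jump=0, S_3=-8
t=3: S=-8, d=3, jump=0, S_4=-8
t=4: S=-8, d=1, jump=-3, S_5=-11
t=5: S=-11, d=6, jump=0, S_6=-11
t=6: S=-11, d=3, jump=0, S_7=-11
t=7: S=-11, d=2, jump=0, S_8=-11
t=8: S=-11, d=0, jump=0, S_9=-11
t=9: S=-11, d=1, jump=-3, S_10=-14
t=10: S=-14, d=2, jump=0, S_11=-14


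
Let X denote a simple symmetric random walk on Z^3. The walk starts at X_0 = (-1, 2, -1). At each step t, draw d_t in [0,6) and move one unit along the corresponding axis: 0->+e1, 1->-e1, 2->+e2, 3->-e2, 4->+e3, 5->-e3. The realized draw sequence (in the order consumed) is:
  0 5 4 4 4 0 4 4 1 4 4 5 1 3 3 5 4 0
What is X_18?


t=0: X=(-1, 2, -1), d=0 → +e1, X_1=(0, 2, -1)
t=1: X=(0, 2, -1), d=5 → -e3, X_2=(0, 2, -2)
t=2: X=(0, 2, -2), d=4 → +e3, X_3=(0, 2, -1)
t=3: X=(0, 2, -1), d=4 → +e3, X_4=(0, 2, 0)
t=4: X=(0, 2, 0), d=4 → +e3, X_5=(0, 2, 1)
t=5: X=(0, 2, 1), d=0 → +e1, X_6=(1, 2, 1)
t=6: X=(1, 2, 1), d=4 → +e3, X_7=(1, 2, 2)
t=7: X=(1, 2, 2), d=4 → +e3, X_8=(1, 2, 3)
t=8: X=(1, 2, 3), d=1 → -e1, X_9=(0, 2, 3)
t=9: X=(0, 2, 3), d=4 → +e3, X_10=(0, 2, 4)
t=10: X=(0, 2, 4), d=4 → +e3, X_11=(0, 2, 5)
t=11: X=(0, 2, 5), d=5 → -e3, X_12=(0, 2, 4)
t=12: X=(0, 2, 4), d=1 → -e1, X_13=(-1, 2, 4)
t=13: X=(-1, 2, 4), d=3 → -e2, X_14=(-1, 1, 4)
t=14: X=(-1, 1, 4), d=3 → -e2, X_15=(-1, 0, 4)
t=15: X=(-1, 0, 4), d=5 → -e3, X_16=(-1, 0, 3)
t=16: X=(-1, 0, 3), d=4 → +e3, X_17=(-1, 0, 4)
t=17: X=(-1, 0, 4), d=0 → +e1, X_18=(0, 0, 4)

(0, 0, 4)


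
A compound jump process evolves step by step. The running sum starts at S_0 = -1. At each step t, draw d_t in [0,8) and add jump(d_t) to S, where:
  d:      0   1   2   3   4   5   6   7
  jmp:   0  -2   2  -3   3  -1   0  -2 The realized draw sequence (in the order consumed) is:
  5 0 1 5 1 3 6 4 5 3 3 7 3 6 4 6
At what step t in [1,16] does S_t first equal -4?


t=0: S=-1, d=5, jump=-1, S_1=-2
t=1: S=-2, d=0, jump=0, S_2=-2
t=2: S=-2, d=1, jump=-2, S_3=-4
t=3: S=-4, d=5, jump=-1, S_4=-5
t=4: S=-5, d=1, jump=-2, S_5=-7
t=5: S=-7, d=3, jump=-3, S_6=-10
t=6: S=-10, d=6, jump=0, S_7=-10
t=7: S=-10, d=4, jump=3, S_8=-7
t=8: S=-7, d=5, jump=-1, S_9=-8
t=9: S=-8, d=3, jump=-3, S_10=-11
t=10: S=-11, d=3, jump=-3, S_11=-14
t=11: S=-14, d=7, jump=-2, S_12=-16
t=12: S=-16, d=3, jump=-3, S_13=-19
t=13: S=-19, d=6, jump=0, S_14=-19
t=14: S=-19, d=4, jump=3, S_15=-16
t=15: S=-16, d=6, jump=0, S_16=-16

3


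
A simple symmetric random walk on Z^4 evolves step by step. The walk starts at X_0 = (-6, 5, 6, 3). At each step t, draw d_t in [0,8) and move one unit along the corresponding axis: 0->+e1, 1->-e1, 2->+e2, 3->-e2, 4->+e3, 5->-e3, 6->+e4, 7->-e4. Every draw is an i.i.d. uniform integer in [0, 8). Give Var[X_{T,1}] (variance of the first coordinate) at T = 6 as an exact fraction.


Outcome values over d=0..7: [1, -1, 0, 0, 0, 0, 0, 0]
Σy = 0, Σy² = 2, M = 8
μ = 0/8 = 0,  σ² = 2/8 − (0)² = 1/4
Independent increments: Var[X_6] = 6·σ² = 6·(1/4) = 3/2

3/2


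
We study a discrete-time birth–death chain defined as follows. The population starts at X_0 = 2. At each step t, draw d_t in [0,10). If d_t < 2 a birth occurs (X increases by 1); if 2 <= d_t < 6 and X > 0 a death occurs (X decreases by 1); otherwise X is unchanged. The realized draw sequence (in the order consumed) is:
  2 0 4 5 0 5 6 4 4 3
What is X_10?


t=0: X=2, d=2 → death, X_1=1
t=1: X=1, d=0 → birth, X_2=2
t=2: X=2, d=4 → death, X_3=1
t=3: X=1, d=5 → death, X_4=0
t=4: X=0, d=0 → birth, X_5=1
t=5: X=1, d=5 → death, X_6=0
t=6: X=0, d=6 → hold, X_7=0
t=7: X=0, d=4 → hold, X_8=0
t=8: X=0, d=4 → hold, X_9=0
t=9: X=0, d=3 → hold, X_10=0

0


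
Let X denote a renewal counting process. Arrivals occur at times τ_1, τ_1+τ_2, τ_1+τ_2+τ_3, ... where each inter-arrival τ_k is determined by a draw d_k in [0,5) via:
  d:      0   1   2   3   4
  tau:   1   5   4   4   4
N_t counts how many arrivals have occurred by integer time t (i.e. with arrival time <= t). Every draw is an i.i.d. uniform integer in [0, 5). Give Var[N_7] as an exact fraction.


Inter-arrival values over d=0..4: [1, 5, 4, 4, 4]
Each d has probability 1/5, so the pmf of τ is: f(1) = 1/5, f(4) = 3/5, f(5) = 1/5
Let p_n(j) = P(N_n = j), with p_0 = [1]. Condition on τ_1: p_n(0) = P(τ > n), and for j >= 1, p_n(j) = Σ_{k<=n} f(k)·p_{n−k}(j−1)
p_1 = [4/5, 1/5]  (j = 0..1)
p_2 = [4/5, 4/25, 1/25]  (j = 0..2)
p_3 = [4/5, 4/25, 4/125, 1/125]  (j = 0..3)
p_4 = [1/5, 19/25, 4/125, 4/625, 1/625]  (j = 0..4)
p_5 = [0, 18/25, 34/125, 4/625, 4/3125, 1/3125]  (j = 0..5)
p_6 = [0, 16/25, 7/25, 49/625, 4/3125, 4/15625, 1/15625]  (j = 0..6)
p_7 = [0, 16/25, 32/125, 52/625, 64/3125, 4/15625, 4/78125, 1/78125]  (j = 0..7)
E[N_7] = Σ j·p_7(j) = 116031/78125;  E[N_7²] = Σ j²·p_7(j) = 214793/78125
Var[N_7] = 214793/78125 − (116031/78125)² = 3317510164/6103515625

3317510164/6103515625


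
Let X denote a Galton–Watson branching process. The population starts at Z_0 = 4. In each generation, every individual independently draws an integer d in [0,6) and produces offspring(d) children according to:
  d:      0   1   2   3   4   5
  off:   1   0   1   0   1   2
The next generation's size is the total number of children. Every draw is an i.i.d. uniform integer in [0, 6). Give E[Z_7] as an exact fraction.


78125/69984

Outcome values over d=0..5: [1, 0, 1, 0, 1, 2]
Σy = 5, Σy² = 7, M = 6
μ = 5/6 = 5/6,  σ² = 7/6 − (5/6)² = 17/36
E[Z_0] = 4
E[Z_1] = 5/6·E[Z_0] = 10/3
E[Z_2] = 5/6·E[Z_1] = 25/9
E[Z_3] = 5/6·E[Z_2] = 125/54
E[Z_4] = 5/6·E[Z_3] = 625/324
E[Z_5] = 5/6·E[Z_4] = 3125/1944
E[Z_6] = 5/6·E[Z_5] = 15625/11664
E[Z_7] = 5/6·E[Z_6] = 78125/69984


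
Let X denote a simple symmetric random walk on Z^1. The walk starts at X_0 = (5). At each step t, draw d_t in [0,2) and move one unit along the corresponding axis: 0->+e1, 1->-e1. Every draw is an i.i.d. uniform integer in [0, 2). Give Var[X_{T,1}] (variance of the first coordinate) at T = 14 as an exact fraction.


14

Outcome values over d=0..1: [1, -1]
Σy = 0, Σy² = 2, M = 2
μ = 0/2 = 0,  σ² = 2/2 − (0)² = 1
Independent increments: Var[X_14] = 14·σ² = 14·(1) = 14


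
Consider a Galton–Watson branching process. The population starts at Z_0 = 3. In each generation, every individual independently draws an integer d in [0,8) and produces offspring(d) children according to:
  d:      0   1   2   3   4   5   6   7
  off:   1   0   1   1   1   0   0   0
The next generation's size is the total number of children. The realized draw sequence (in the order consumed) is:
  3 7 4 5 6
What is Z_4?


gen 0: Z_0=3, draws=[3, 7, 4], offspring=[1, 0, 1], Z_1=2
gen 1: Z_1=2, draws=[5, 6], offspring=[0, 0], Z_2=0
gen 2: Z_2=0, draws=[], offspring=[], Z_3=0
gen 3: Z_3=0, draws=[], offspring=[], Z_4=0

0


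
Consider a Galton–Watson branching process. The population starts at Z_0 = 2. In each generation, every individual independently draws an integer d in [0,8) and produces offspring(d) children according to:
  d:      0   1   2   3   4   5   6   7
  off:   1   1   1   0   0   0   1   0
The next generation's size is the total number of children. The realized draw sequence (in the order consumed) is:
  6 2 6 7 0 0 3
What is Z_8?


gen 0: Z_0=2, draws=[6, 2], offspring=[1, 1], Z_1=2
gen 1: Z_1=2, draws=[6, 7], offspring=[1, 0], Z_2=1
gen 2: Z_2=1, draws=[0], offspring=[1], Z_3=1
gen 3: Z_3=1, draws=[0], offspring=[1], Z_4=1
gen 4: Z_4=1, draws=[3], offspring=[0], Z_5=0
gen 5: Z_5=0, draws=[], offspring=[], Z_6=0
gen 6: Z_6=0, draws=[], offspring=[], Z_7=0
gen 7: Z_7=0, draws=[], offspring=[], Z_8=0

0


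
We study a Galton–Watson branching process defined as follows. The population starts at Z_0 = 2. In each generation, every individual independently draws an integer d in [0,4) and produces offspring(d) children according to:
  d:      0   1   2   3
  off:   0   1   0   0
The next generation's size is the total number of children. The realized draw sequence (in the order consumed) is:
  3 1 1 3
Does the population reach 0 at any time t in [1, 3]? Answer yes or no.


yes

gen 0: Z_0=2, draws=[3, 1], offspring=[0, 1], Z_1=1
gen 1: Z_1=1, draws=[1], offspring=[1], Z_2=1
gen 2: Z_2=1, draws=[3], offspring=[0], Z_3=0


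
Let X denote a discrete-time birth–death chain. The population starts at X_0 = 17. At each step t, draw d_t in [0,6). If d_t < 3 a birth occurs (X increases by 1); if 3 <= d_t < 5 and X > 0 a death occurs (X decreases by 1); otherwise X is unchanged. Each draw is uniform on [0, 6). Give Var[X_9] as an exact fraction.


29/4

X can drop by at most 1 per step and X_0 = 17 > T = 9, so X_t >= 17 − t >= 8 > 0 for every t <= 9: the floor at 0 (the 'and X > 0' condition) never binds. Hence X_9 = X_0 + Σ_{t<9} Y_t with i.i.d. increments Y_t = y(d_t) ∈ {+1, −1, 0}.
Outcome values over d=0..5: [1, 1, 1, -1, -1, 0]
Σy = 1, Σy² = 5, M = 6
μ = 1/6 = 1/6,  σ² = 5/6 − (1/6)² = 29/36
Independent increments: Var[X_9] = 9·σ² = 9·(29/36) = 29/4


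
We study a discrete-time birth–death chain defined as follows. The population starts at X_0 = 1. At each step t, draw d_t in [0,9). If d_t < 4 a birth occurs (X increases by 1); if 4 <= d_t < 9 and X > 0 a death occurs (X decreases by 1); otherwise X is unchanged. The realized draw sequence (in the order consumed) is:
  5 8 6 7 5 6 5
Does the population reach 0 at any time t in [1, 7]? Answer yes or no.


t=0: X=1, d=5 → death, X_1=0
t=1: X=0, d=8 → hold, X_2=0
t=2: X=0, d=6 → hold, X_3=0
t=3: X=0, d=7 → hold, X_4=0
t=4: X=0, d=5 → hold, X_5=0
t=5: X=0, d=6 → hold, X_6=0
t=6: X=0, d=5 → hold, X_7=0

yes


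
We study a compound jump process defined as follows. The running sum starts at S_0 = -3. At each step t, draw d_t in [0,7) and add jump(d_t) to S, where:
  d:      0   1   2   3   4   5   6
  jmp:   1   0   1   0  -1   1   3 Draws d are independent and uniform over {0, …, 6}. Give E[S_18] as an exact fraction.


69/7

Outcome values over d=0..6: [1, 0, 1, 0, -1, 1, 3]
Σy = 5, Σy² = 13, M = 7
μ = 5/7 = 5/7,  σ² = 13/7 − (5/7)² = 66/49
E[S_18] = -3 + 18·(5/7) = 69/7


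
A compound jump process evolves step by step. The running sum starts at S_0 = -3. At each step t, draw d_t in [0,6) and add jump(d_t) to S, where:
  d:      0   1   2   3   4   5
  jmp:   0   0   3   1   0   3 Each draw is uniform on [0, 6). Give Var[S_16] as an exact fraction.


260/9

Outcome values over d=0..5: [0, 0, 3, 1, 0, 3]
Σy = 7, Σy² = 19, M = 6
μ = 7/6 = 7/6,  σ² = 19/6 − (7/6)² = 65/36
Independent increments: Var[S_16] = 16·σ² = 16·(65/36) = 260/9


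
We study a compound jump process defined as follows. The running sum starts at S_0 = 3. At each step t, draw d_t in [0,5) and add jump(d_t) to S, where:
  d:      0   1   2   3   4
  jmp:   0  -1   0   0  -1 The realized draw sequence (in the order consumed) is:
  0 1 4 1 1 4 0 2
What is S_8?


t=0: S=3, d=0, jump=0, S_1=3
t=1: S=3, d=1, jump=-1, S_2=2
t=2: S=2, d=4, jump=-1, S_3=1
t=3: S=1, d=1, jump=-1, S_4=0
t=4: S=0, d=1, jump=-1, S_5=-1
t=5: S=-1, d=4, jump=-1, S_6=-2
t=6: S=-2, d=0, jump=0, S_7=-2
t=7: S=-2, d=2, jump=0, S_8=-2

-2


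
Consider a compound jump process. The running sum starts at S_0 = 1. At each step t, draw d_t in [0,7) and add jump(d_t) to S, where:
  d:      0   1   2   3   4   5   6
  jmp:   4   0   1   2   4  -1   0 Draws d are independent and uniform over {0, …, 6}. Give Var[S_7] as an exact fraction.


Outcome values over d=0..6: [4, 0, 1, 2, 4, -1, 0]
Σy = 10, Σy² = 38, M = 7
μ = 10/7 = 10/7,  σ² = 38/7 − (10/7)² = 166/49
Independent increments: Var[S_7] = 7·σ² = 7·(166/49) = 166/7

166/7


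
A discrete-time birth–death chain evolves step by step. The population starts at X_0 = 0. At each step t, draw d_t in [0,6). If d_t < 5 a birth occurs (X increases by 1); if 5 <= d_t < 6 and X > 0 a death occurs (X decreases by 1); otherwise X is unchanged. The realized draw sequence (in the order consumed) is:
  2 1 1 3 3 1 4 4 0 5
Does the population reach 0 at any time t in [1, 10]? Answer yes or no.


no

t=0: X=0, d=2 → birth, X_1=1
t=1: X=1, d=1 → birth, X_2=2
t=2: X=2, d=1 → birth, X_3=3
t=3: X=3, d=3 → birth, X_4=4
t=4: X=4, d=3 → birth, X_5=5
t=5: X=5, d=1 → birth, X_6=6
t=6: X=6, d=4 → birth, X_7=7
t=7: X=7, d=4 → birth, X_8=8
t=8: X=8, d=0 → birth, X_9=9
t=9: X=9, d=5 → death, X_10=8


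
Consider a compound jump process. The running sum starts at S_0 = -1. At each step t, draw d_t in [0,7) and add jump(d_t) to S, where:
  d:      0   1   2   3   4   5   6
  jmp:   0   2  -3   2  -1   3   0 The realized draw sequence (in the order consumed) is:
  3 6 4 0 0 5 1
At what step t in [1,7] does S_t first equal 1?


1

t=0: S=-1, d=3, jump=2, S_1=1
t=1: S=1, d=6, jump=0, S_2=1
t=2: S=1, d=4, jump=-1, S_3=0
t=3: S=0, d=0, jump=0, S_4=0
t=4: S=0, d=0, jump=0, S_5=0
t=5: S=0, d=5, jump=3, S_6=3
t=6: S=3, d=1, jump=2, S_7=5


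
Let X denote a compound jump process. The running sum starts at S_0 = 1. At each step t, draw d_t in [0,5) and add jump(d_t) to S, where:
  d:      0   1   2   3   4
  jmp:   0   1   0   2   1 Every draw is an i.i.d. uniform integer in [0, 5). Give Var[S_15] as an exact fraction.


Outcome values over d=0..4: [0, 1, 0, 2, 1]
Σy = 4, Σy² = 6, M = 5
μ = 4/5 = 4/5,  σ² = 6/5 − (4/5)² = 14/25
Independent increments: Var[S_15] = 15·σ² = 15·(14/25) = 42/5

42/5


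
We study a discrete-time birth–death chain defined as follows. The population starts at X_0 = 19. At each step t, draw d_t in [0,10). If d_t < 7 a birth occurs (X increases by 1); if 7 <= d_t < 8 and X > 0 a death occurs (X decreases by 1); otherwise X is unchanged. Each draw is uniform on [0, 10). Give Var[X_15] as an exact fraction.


X can drop by at most 1 per step and X_0 = 19 > T = 15, so X_t >= 19 − t >= 4 > 0 for every t <= 15: the floor at 0 (the 'and X > 0' condition) never binds. Hence X_15 = X_0 + Σ_{t<15} Y_t with i.i.d. increments Y_t = y(d_t) ∈ {+1, −1, 0}.
Outcome values over d=0..9: [1, 1, 1, 1, 1, 1, 1, -1, 0, 0]
Σy = 6, Σy² = 8, M = 10
μ = 6/10 = 3/5,  σ² = 8/10 − (3/5)² = 11/25
Independent increments: Var[X_15] = 15·σ² = 15·(11/25) = 33/5

33/5


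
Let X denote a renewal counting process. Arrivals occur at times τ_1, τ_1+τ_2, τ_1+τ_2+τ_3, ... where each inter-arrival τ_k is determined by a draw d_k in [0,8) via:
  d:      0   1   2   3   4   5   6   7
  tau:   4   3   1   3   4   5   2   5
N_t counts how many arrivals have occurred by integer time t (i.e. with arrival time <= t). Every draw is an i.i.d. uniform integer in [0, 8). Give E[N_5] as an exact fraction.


Inter-arrival values over d=0..7: [4, 3, 1, 3, 4, 5, 2, 5]
Each d has probability 1/8, so the pmf of τ is: f(1) = 1/8, f(2) = 1/8, f(3) = 1/4, f(4) = 1/4, f(5) = 1/4
Renewal equation for m(n) = E[N_n]: condition on τ_1 = k (if k <= n, one arrival plus a fresh copy on the remaining n−k steps): m(n) = F(n) + Σ_{k<=n} f(k)·m(n−k), where F(n) = P(τ <= n) and m(0) = 0
m(1) = F(1) = 1/8
m(2) = F(2) + f(1)·m(1) = 1/4 + 1/8·1/8 = 17/64
m(3) = F(3) + f(1)·m(2) + f(2)·m(1) = 1/2 + 1/8·17/64 + 1/8·1/8 = 281/512
m(4) = F(4) + f(1)·m(3) + f(2)·m(2) + f(3)·m(1) = 3/4 + 1/8·281/512 + 1/8·17/64 + 1/4·1/8 = 3617/4096
m(5) = F(5) + f(1)·m(4) + f(2)·m(3) + f(3)·m(2) + f(4)·m(1) = 1 + 1/8·3617/4096 + 1/8·281/512 + 1/4·17/64 + 1/4·1/8 = 41833/32768
E[N_5] = m(5) = 41833/32768

41833/32768


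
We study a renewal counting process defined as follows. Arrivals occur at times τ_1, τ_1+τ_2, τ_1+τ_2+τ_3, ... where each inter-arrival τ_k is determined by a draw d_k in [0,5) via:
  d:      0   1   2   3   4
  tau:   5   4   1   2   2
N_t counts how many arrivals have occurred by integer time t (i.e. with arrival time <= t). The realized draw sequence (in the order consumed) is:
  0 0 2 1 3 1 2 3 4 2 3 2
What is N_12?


draw d_1=0: τ_1=5, arrival time A_1=5
draw d_2=0: τ_2=5, arrival time A_2=10
draw d_3=2: τ_3=1, arrival time A_3=11
draw d_4=1: τ_4=4, arrival time A_4=15
draw d_5=3: τ_5=2, arrival time A_5=17
draw d_6=1: τ_6=4, arrival time A_6=21
draw d_7=2: τ_7=1, arrival time A_7=22
draw d_8=3: τ_8=2, arrival time A_8=24
draw d_9=4: τ_9=2, arrival time A_9=26
draw d_10=2: τ_10=1, arrival time A_10=27
draw d_11=3: τ_11=2, arrival time A_11=29
draw d_12=2: τ_12=1, arrival time A_12=30
N_t over t=0..12: 0:0 1:0 2:0 3:0 4:0 5:1 6:1 7:1 8:1 9:1 10:2 11:3 12:3

3


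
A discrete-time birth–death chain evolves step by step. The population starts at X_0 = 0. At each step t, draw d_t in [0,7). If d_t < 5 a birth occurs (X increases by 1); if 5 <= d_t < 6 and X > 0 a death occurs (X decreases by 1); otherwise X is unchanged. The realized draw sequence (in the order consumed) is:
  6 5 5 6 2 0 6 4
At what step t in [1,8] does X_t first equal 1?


t=0: X=0, d=6 → hold, X_1=0
t=1: X=0, d=5 → hold, X_2=0
t=2: X=0, d=5 → hold, X_3=0
t=3: X=0, d=6 → hold, X_4=0
t=4: X=0, d=2 → birth, X_5=1
t=5: X=1, d=0 → birth, X_6=2
t=6: X=2, d=6 → hold, X_7=2
t=7: X=2, d=4 → birth, X_8=3

5


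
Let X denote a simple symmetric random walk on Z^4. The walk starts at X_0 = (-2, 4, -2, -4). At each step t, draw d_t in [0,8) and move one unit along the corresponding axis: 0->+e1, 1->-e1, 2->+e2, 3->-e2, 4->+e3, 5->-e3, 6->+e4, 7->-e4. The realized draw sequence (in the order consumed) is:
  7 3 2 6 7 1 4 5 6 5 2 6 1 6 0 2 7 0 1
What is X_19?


(-3, 6, -3, -3)

t=0: X=(-2, 4, -2, -4), d=7 → -e4, X_1=(-2, 4, -2, -5)
t=1: X=(-2, 4, -2, -5), d=3 → -e2, X_2=(-2, 3, -2, -5)
t=2: X=(-2, 3, -2, -5), d=2 → +e2, X_3=(-2, 4, -2, -5)
t=3: X=(-2, 4, -2, -5), d=6 → +e4, X_4=(-2, 4, -2, -4)
t=4: X=(-2, 4, -2, -4), d=7 → -e4, X_5=(-2, 4, -2, -5)
t=5: X=(-2, 4, -2, -5), d=1 → -e1, X_6=(-3, 4, -2, -5)
t=6: X=(-3, 4, -2, -5), d=4 → +e3, X_7=(-3, 4, -1, -5)
t=7: X=(-3, 4, -1, -5), d=5 → -e3, X_8=(-3, 4, -2, -5)
t=8: X=(-3, 4, -2, -5), d=6 → +e4, X_9=(-3, 4, -2, -4)
t=9: X=(-3, 4, -2, -4), d=5 → -e3, X_10=(-3, 4, -3, -4)
t=10: X=(-3, 4, -3, -4), d=2 → +e2, X_11=(-3, 5, -3, -4)
t=11: X=(-3, 5, -3, -4), d=6 → +e4, X_12=(-3, 5, -3, -3)
t=12: X=(-3, 5, -3, -3), d=1 → -e1, X_13=(-4, 5, -3, -3)
t=13: X=(-4, 5, -3, -3), d=6 → +e4, X_14=(-4, 5, -3, -2)
t=14: X=(-4, 5, -3, -2), d=0 → +e1, X_15=(-3, 5, -3, -2)
t=15: X=(-3, 5, -3, -2), d=2 → +e2, X_16=(-3, 6, -3, -2)
t=16: X=(-3, 6, -3, -2), d=7 → -e4, X_17=(-3, 6, -3, -3)
t=17: X=(-3, 6, -3, -3), d=0 → +e1, X_18=(-2, 6, -3, -3)
t=18: X=(-2, 6, -3, -3), d=1 → -e1, X_19=(-3, 6, -3, -3)


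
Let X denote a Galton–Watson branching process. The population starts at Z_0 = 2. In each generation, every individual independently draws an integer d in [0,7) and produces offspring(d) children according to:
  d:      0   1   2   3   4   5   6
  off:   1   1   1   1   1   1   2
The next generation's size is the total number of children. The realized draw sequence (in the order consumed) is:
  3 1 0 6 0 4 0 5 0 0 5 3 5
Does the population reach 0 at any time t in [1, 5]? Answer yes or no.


gen 0: Z_0=2, draws=[3, 1], offspring=[1, 1], Z_1=2
gen 1: Z_1=2, draws=[0, 6], offspring=[1, 2], Z_2=3
gen 2: Z_2=3, draws=[0, 4, 0], offspring=[1, 1, 1], Z_3=3
gen 3: Z_3=3, draws=[5, 0, 0], offspring=[1, 1, 1], Z_4=3
gen 4: Z_4=3, draws=[5, 3, 5], offspring=[1, 1, 1], Z_5=3

no


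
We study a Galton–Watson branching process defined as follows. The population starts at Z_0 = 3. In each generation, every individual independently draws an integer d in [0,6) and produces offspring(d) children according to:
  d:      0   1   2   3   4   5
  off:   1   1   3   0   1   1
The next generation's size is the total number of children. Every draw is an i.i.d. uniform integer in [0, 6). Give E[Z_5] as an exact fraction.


Outcome values over d=0..5: [1, 1, 3, 0, 1, 1]
Σy = 7, Σy² = 13, M = 6
μ = 7/6 = 7/6,  σ² = 13/6 − (7/6)² = 29/36
E[Z_0] = 3
E[Z_1] = 7/6·E[Z_0] = 7/2
E[Z_2] = 7/6·E[Z_1] = 49/12
E[Z_3] = 7/6·E[Z_2] = 343/72
E[Z_4] = 7/6·E[Z_3] = 2401/432
E[Z_5] = 7/6·E[Z_4] = 16807/2592

16807/2592


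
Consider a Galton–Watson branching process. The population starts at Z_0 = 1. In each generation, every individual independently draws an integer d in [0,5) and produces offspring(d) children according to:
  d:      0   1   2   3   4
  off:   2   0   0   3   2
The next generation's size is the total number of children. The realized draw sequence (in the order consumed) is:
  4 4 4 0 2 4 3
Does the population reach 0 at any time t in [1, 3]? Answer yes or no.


no

gen 0: Z_0=1, draws=[4], offspring=[2], Z_1=2
gen 1: Z_1=2, draws=[4, 4], offspring=[2, 2], Z_2=4
gen 2: Z_2=4, draws=[0, 2, 4, 3], offspring=[2, 0, 2, 3], Z_3=7


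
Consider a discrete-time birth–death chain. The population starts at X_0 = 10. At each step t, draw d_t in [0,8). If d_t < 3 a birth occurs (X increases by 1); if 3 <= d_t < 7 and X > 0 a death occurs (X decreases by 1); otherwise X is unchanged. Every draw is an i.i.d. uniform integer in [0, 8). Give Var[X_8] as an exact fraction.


55/8

X can drop by at most 1 per step and X_0 = 10 > T = 8, so X_t >= 10 − t >= 2 > 0 for every t <= 8: the floor at 0 (the 'and X > 0' condition) never binds. Hence X_8 = X_0 + Σ_{t<8} Y_t with i.i.d. increments Y_t = y(d_t) ∈ {+1, −1, 0}.
Outcome values over d=0..7: [1, 1, 1, -1, -1, -1, -1, 0]
Σy = -1, Σy² = 7, M = 8
μ = -1/8 = -1/8,  σ² = 7/8 − (-1/8)² = 55/64
Independent increments: Var[X_8] = 8·σ² = 8·(55/64) = 55/8


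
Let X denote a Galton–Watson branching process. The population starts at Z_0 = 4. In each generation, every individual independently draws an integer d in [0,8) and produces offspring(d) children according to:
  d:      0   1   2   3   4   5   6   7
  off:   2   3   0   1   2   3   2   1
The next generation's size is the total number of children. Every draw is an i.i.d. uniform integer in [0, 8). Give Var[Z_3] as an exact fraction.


Outcome values over d=0..7: [2, 3, 0, 1, 2, 3, 2, 1]
Σy = 14, Σy² = 32, M = 8
μ = 14/8 = 7/4,  σ² = 32/8 − (7/4)² = 15/16
V_0 = 0, E_0 = 4
V_1 = 15/16·E_0 + (7/4)²·V_0 = 15/4;  E_1 = 7
V_2 = 15/16·E_1 + (7/4)²·V_1 = 1155/64;  E_2 = 49/4
V_3 = 15/16·E_2 + (7/4)²·V_2 = 68355/1024;  E_3 = 343/16

68355/1024


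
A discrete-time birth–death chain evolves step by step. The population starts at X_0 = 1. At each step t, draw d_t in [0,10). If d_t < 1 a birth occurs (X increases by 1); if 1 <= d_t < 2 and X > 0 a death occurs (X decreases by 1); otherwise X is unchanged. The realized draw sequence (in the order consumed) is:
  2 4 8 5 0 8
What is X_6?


t=0: X=1, d=2 → hold, X_1=1
t=1: X=1, d=4 → hold, X_2=1
t=2: X=1, d=8 → hold, X_3=1
t=3: X=1, d=5 → hold, X_4=1
t=4: X=1, d=0 → birth, X_5=2
t=5: X=2, d=8 → hold, X_6=2

2


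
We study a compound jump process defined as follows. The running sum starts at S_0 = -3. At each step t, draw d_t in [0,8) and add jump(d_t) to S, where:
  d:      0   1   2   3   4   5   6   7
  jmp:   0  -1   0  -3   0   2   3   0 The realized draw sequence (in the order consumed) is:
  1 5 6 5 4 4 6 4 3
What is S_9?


t=0: S=-3, d=1, jump=-1, S_1=-4
t=1: S=-4, d=5, jump=2, S_2=-2
t=2: S=-2, d=6, jump=3, S_3=1
t=3: S=1, d=5, jump=2, S_4=3
t=4: S=3, d=4, jump=0, S_5=3
t=5: S=3, d=4, jump=0, S_6=3
t=6: S=3, d=6, jump=3, S_7=6
t=7: S=6, d=4, jump=0, S_8=6
t=8: S=6, d=3, jump=-3, S_9=3

3


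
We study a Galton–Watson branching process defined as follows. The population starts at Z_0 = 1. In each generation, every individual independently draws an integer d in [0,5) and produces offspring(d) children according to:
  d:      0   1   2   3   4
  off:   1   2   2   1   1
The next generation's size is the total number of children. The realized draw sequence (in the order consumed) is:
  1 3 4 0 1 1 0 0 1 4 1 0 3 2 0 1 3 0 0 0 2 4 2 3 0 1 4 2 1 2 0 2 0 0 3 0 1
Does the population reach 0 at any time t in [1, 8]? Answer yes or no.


gen 0: Z_0=1, draws=[1], offspring=[2], Z_1=2
gen 1: Z_1=2, draws=[3, 4], offspring=[1, 1], Z_2=2
gen 2: Z_2=2, draws=[0, 1], offspring=[1, 2], Z_3=3
gen 3: Z_3=3, draws=[1, 0, 0], offspring=[2, 1, 1], Z_4=4
gen 4: Z_4=4, draws=[1, 4, 1, 0], offspring=[2, 1, 2, 1], Z_5=6
gen 5: Z_5=6, draws=[3, 2, 0, 1, 3, 0], offspring=[1, 2, 1, 2, 1, 1], Z_6=8
gen 6: Z_6=8, draws=[0, 0, 2, 4, 2, 3, 0, 1], offspring=[1, 1, 2, 1, 2, 1, 1, 2], Z_7=11
gen 7: Z_7=11, draws=[4, 2, 1, 2, 0, 2, 0, 0, 3, 0, 1], offspring=[1, 2, 2, 2, 1, 2, 1, 1, 1, 1, 2], Z_8=16

no


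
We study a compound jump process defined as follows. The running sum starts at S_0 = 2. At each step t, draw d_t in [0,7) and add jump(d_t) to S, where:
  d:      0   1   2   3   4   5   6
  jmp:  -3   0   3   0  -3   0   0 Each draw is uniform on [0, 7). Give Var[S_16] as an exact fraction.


2880/49

Outcome values over d=0..6: [-3, 0, 3, 0, -3, 0, 0]
Σy = -3, Σy² = 27, M = 7
μ = -3/7 = -3/7,  σ² = 27/7 − (-3/7)² = 180/49
Independent increments: Var[S_16] = 16·σ² = 16·(180/49) = 2880/49


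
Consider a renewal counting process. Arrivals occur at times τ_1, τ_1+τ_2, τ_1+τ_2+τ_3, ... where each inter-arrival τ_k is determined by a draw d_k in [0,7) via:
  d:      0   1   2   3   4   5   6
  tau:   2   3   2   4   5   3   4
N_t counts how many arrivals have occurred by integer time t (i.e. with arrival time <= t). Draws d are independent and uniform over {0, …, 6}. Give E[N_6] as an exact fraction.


519/343

Inter-arrival values over d=0..6: [2, 3, 2, 4, 5, 3, 4]
Each d has probability 1/7, so the pmf of τ is: f(2) = 2/7, f(3) = 2/7, f(4) = 2/7, f(5) = 1/7
Renewal equation for m(n) = E[N_n]: condition on τ_1 = k (if k <= n, one arrival plus a fresh copy on the remaining n−k steps): m(n) = F(n) + Σ_{k<=n} f(k)·m(n−k), where F(n) = P(τ <= n) and m(0) = 0
m(1) = F(1) = 0
m(2) = F(2) = 2/7
m(3) = F(3) = 4/7
m(4) = F(4) + f(2)·m(2) = 6/7 + 2/7·2/7 = 46/49
m(5) = F(5) + f(2)·m(3) + f(3)·m(2) = 1 + 2/7·4/7 + 2/7·2/7 = 61/49
m(6) = F(6) + f(2)·m(4) + f(3)·m(3) + f(4)·m(2) = 1 + 2/7·46/49 + 2/7·4/7 + 2/7·2/7 = 519/343
E[N_6] = m(6) = 519/343
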